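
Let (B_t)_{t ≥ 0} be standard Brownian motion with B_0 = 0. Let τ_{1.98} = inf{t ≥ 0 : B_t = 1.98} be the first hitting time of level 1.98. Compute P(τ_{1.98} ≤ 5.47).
P(τ_{1.98} ≤ 5.47) = 2(1 − Φ(1.98/√5.47)) = 2(1 − Φ(0.8466)) ≈ 0.3972

By the reflection principle for standard BM, P(τ_b ≤ t) = 2 · P(B_t ≥ b). Since B_t ~ N(0, t), P(B_t ≥ 1.98) = 1 − Φ(1.98/√t) = 1 − Φ(1.98/√5.47) = 1 − Φ(0.8466) ≈ 0.19861. Doubling: P(τ_{1.98} ≤ 5.47) ≈ 2 · 0.19861 = 0.39722 ≈ 0.3972.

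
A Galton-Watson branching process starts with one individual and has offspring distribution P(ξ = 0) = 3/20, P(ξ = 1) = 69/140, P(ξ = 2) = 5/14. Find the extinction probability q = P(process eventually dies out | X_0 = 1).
q = 21/50

The pgf is f(s) = 3/20 + 69/140·s + 5/14·s². The extinction probability q is the smallest fixed point of f in [0, 1]. Setting s = f(s):
  5/14·s² + (69/140 − 1)·s + 3/20 = 0
  5/14·s² − (3/20 + 5/14)·s + 3/20 = 0
which factors as (s − 1)·(5/14·s − 3/20) = 0, giving roots s = 1 and s = (3/20)/(5/14) = 21/50.
Mean offspring μ = 69/140 + 2·5/14 = 169/140 > 1 (supercritical), so q < 1. The extinction probability is the smaller root: q = (3/20)/(5/14) = 21/50.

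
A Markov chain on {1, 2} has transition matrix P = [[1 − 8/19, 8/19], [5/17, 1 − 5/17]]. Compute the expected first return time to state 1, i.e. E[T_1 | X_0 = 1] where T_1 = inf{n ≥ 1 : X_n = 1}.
E[T_1 | X_0 = 1] = 1/π_1 = 231/95

For an irreducible recurrent Markov chain with stationary distribution π, E[T_i | X_0 = i] = 1/π_i (Kac's formula). Here π_1 = (5/17)/(8/19 + 5/17) = (5/17)/(231/323) = 95/231, so E[T_1 | X_0 = 1] = 1/π_1 = (8/19 + 5/17)/(5/17) = (231/323)/(5/17) = 231/95.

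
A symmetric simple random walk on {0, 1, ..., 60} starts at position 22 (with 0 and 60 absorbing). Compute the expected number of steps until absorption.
E[τ | X_0 = 22] = 836

Let v_k = E[τ | X_0 = k]. Boundary: v_0 = v_60 = 0. Recurrence: v_k = 1 + (v_{k-1} + v_{k+1})/2 for 1 ≤ k ≤ 59. The particular solution to v_k − (v_{k-1} + v_{k+1})/2 = 1 is v_k = −k^2. Adding homogeneous solution A + B k and matching boundaries gives v_k = k (60 − k). Substituting k = 22: v_22 = 22 · 38 = 836.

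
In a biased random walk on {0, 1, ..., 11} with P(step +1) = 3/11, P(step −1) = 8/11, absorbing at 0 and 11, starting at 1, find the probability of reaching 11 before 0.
P(hit 11 before 0) = (1 − (8/3)^1) / (1 − (8/3)^11) = 59049/1717951489

Let u_k denote P(reach 11 before 0 | start at k). Boundary: u_0 = 0, u_11 = 1. Recurrence: u_k = 3/11·u_{k+1} + 8/11·u_{k-1} for 1 ≤ k ≤ 10. Try u_k = A + B·r^k with r = q/p = (8/11)/(3/11) = 8/3. Substitution satisfies the recurrence; boundary conditions give:
  u_k = (1 − r^k) / (1 − r^N) = (1 − (8/3)^1) / (1 − (8/3)^11) = 59049/1717951489.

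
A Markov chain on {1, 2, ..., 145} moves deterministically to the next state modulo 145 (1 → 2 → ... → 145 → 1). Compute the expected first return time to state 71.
E[T_71 | X_0 = 71] = 145

The chain cycles deterministically, so starting at state 71 it returns in exactly 145 steps. Equivalently, the stationary distribution is uniform π_j = 1/145 for every state j, so by Kac's formula E[T_71] = 1/π_71 = 145.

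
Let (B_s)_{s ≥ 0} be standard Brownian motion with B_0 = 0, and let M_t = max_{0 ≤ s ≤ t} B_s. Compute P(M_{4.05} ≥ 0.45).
P(M_{4.05} ≥ 0.45) = 2·P(B_{4.05} ≥ 0.45) = 2(1 − Φ(0.45/√4.05)) ≈ 0.8231

By the reflection principle for Brownian motion, P(M_t ≥ a) = 2 · P(B_t ≥ a) for a ≥ 0. Since B_t ~ N(0, t), P(B_t ≥ 0.45) = 1 − Φ(0.45/√t) = 1 − Φ(0.45/√4.05) = 1 − Φ(0.2236). So
  P(M_{4.05} ≥ 0.45) = 2(1 − Φ(0.2236)) ≈ 0.8231.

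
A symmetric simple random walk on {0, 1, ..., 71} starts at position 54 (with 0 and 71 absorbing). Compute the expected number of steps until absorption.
E[τ | X_0 = 54] = 918

Let v_k = E[τ | X_0 = k]. Boundary: v_0 = v_71 = 0. Recurrence: v_k = 1 + (v_{k-1} + v_{k+1})/2 for 1 ≤ k ≤ 70. The particular solution to v_k − (v_{k-1} + v_{k+1})/2 = 1 is v_k = −k^2. Adding homogeneous solution A + B k and matching boundaries gives v_k = k (71 − k). Substituting k = 54: v_54 = 54 · 17 = 918.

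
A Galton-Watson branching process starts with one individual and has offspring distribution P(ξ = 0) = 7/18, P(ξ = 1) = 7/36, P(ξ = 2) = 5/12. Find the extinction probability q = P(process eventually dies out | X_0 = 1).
q = 14/15

The pgf is f(s) = 7/18 + 7/36·s + 5/12·s². The extinction probability q is the smallest fixed point of f in [0, 1]. Setting s = f(s):
  5/12·s² + (7/36 − 1)·s + 7/18 = 0
  5/12·s² − (7/18 + 5/12)·s + 7/18 = 0
which factors as (s − 1)·(5/12·s − 7/18) = 0, giving roots s = 1 and s = (7/18)/(5/12) = 14/15.
Mean offspring μ = 7/36 + 2·5/12 = 37/36 > 1 (supercritical), so q < 1. The extinction probability is the smaller root: q = (7/18)/(5/12) = 14/15.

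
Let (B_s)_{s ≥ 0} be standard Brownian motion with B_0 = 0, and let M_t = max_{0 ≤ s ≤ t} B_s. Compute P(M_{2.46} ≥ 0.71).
P(M_{2.46} ≥ 0.71) = 2·P(B_{2.46} ≥ 0.71) = 2(1 − Φ(0.71/√2.46)) ≈ 0.6508

By the reflection principle for Brownian motion, P(M_t ≥ a) = 2 · P(B_t ≥ a) for a ≥ 0. Since B_t ~ N(0, t), P(B_t ≥ 0.71) = 1 − Φ(0.71/√t) = 1 − Φ(0.71/√2.46) = 1 − Φ(0.4527). So
  P(M_{2.46} ≥ 0.71) = 2(1 − Φ(0.4527)) ≈ 0.6508.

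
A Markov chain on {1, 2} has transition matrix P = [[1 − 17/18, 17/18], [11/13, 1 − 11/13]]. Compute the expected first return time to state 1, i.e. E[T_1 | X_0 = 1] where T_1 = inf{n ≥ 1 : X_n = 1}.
E[T_1 | X_0 = 1] = 1/π_1 = 419/198

For an irreducible recurrent Markov chain with stationary distribution π, E[T_i | X_0 = i] = 1/π_i (Kac's formula). Here π_1 = (11/13)/(17/18 + 11/13) = (11/13)/(419/234) = 198/419, so E[T_1 | X_0 = 1] = 1/π_1 = (17/18 + 11/13)/(11/13) = (419/234)/(11/13) = 419/198.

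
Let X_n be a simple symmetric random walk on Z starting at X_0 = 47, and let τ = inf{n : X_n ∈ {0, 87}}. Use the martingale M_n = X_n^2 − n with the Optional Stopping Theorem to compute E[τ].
E[τ] = 1880

M_n = X_n^2 − n is a martingale (since E[X_{n+1}^2 | F_n] = X_n^2 + 1). By OST (τ has finite mean in a bounded region), E[M_τ] = E[M_0] = X_0^2 − 0 = 47^2 = 2209. Also E[M_τ] = E[X_τ^2] − E[τ]. The walk exits at 0 or 87, with P(hit 87 first) = 47/87, so E[X_τ^2] = 87^2 · 47/87 + 0 = 4089. Thus E[τ] = E[X_τ^2] − E[M_τ] = 4089 − 2209 = 1880 = 47(87 − 47) = 1880.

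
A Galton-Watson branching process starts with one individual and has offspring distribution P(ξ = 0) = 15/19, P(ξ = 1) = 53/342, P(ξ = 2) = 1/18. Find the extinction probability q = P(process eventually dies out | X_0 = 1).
q = 1

Mean offspring μ = 0·15/19 + 1·53/342 + 2·1/18 = 91/342 ≤ 1. For μ ≤ 1 with offspring not concentrated at 1, the Galton-Watson process goes extinct almost surely, so q = 1.
(Algebraic check: The pgf is f(s) = 15/19 + 53/342·s + 1/18·s². The extinction probability q is the smallest fixed point of f in [0, 1]. Setting s = f(s):
  1/18·s² + (53/342 − 1)·s + 15/19 = 0
  1/18·s² − (15/19 + 1/18)·s + 15/19 = 0
which factors as (s − 1)·(1/18·s − 15/19) = 0, giving roots s = 1 and s = (15/19)/(1/18) = 270/19. Since 270/19 ≥ 1, the smallest root in [0, 1] is s = 1.)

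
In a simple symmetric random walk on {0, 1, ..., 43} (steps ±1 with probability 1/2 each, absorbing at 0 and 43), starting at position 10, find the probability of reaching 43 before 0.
P(hit 43 before 0) = 10/43

Let u_k = P(hit 43 before 0 | start at k). Then u_0 = 0, u_43 = 1, and u_k = u_{k-1}/2 + u_{k+1}/2 for 1 ≤ k ≤ 42. This harmonic recurrence is solved by u_k = k/43, giving u_10 = 10/43.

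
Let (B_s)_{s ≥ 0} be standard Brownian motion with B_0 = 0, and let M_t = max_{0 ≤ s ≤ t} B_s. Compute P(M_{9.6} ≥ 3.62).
P(M_{9.6} ≥ 3.62) = 2·P(B_{9.6} ≥ 3.62) = 2(1 − Φ(3.62/√9.6)) ≈ 0.2427

By the reflection principle for Brownian motion, P(M_t ≥ a) = 2 · P(B_t ≥ a) for a ≥ 0. Since B_t ~ N(0, t), P(B_t ≥ 3.62) = 1 − Φ(3.62/√t) = 1 − Φ(3.62/√9.6) = 1 − Φ(1.1683). So
  P(M_{9.6} ≥ 3.62) = 2(1 − Φ(1.1683)) ≈ 0.2427.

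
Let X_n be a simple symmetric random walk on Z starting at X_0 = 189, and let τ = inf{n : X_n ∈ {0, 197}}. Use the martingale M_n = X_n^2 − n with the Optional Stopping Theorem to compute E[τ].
E[τ] = 1512

M_n = X_n^2 − n is a martingale (since E[X_{n+1}^2 | F_n] = X_n^2 + 1). By OST (τ has finite mean in a bounded region), E[M_τ] = E[M_0] = X_0^2 − 0 = 189^2 = 35721. Also E[M_τ] = E[X_τ^2] − E[τ]. The walk exits at 0 or 197, with P(hit 197 first) = 189/197, so E[X_τ^2] = 197^2 · 189/197 + 0 = 37233. Thus E[τ] = E[X_τ^2] − E[M_τ] = 37233 − 35721 = 1512 = 189(197 − 189) = 1512.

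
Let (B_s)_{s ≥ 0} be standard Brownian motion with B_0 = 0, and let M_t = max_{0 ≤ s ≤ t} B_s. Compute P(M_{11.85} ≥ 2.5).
P(M_{11.85} ≥ 2.5) = 2·P(B_{11.85} ≥ 2.5) = 2(1 − Φ(2.5/√11.85)) ≈ 0.4677

By the reflection principle for Brownian motion, P(M_t ≥ a) = 2 · P(B_t ≥ a) for a ≥ 0. Since B_t ~ N(0, t), P(B_t ≥ 2.5) = 1 − Φ(2.5/√t) = 1 − Φ(2.5/√11.85) = 1 − Φ(0.7262). So
  P(M_{11.85} ≥ 2.5) = 2(1 − Φ(0.7262)) ≈ 0.4677.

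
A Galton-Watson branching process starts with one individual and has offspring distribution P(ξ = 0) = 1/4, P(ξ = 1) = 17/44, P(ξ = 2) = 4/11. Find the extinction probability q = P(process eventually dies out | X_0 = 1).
q = 11/16

The pgf is f(s) = 1/4 + 17/44·s + 4/11·s². The extinction probability q is the smallest fixed point of f in [0, 1]. Setting s = f(s):
  4/11·s² + (17/44 − 1)·s + 1/4 = 0
  4/11·s² − (1/4 + 4/11)·s + 1/4 = 0
which factors as (s − 1)·(4/11·s − 1/4) = 0, giving roots s = 1 and s = (1/4)/(4/11) = 11/16.
Mean offspring μ = 17/44 + 2·4/11 = 49/44 > 1 (supercritical), so q < 1. The extinction probability is the smaller root: q = (1/4)/(4/11) = 11/16.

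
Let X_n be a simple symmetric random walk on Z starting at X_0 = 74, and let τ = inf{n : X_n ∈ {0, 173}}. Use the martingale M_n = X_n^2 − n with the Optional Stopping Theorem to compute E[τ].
E[τ] = 7326

M_n = X_n^2 − n is a martingale (since E[X_{n+1}^2 | F_n] = X_n^2 + 1). By OST (τ has finite mean in a bounded region), E[M_τ] = E[M_0] = X_0^2 − 0 = 74^2 = 5476. Also E[M_τ] = E[X_τ^2] − E[τ]. The walk exits at 0 or 173, with P(hit 173 first) = 74/173, so E[X_τ^2] = 173^2 · 74/173 + 0 = 12802. Thus E[τ] = E[X_τ^2] − E[M_τ] = 12802 − 5476 = 7326 = 74(173 − 74) = 7326.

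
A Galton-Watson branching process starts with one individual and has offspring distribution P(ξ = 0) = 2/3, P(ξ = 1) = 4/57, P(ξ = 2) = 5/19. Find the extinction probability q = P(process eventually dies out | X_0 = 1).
q = 1

Mean offspring μ = 0·2/3 + 1·4/57 + 2·5/19 = 34/57 ≤ 1. For μ ≤ 1 with offspring not concentrated at 1, the Galton-Watson process goes extinct almost surely, so q = 1.
(Algebraic check: The pgf is f(s) = 2/3 + 4/57·s + 5/19·s². The extinction probability q is the smallest fixed point of f in [0, 1]. Setting s = f(s):
  5/19·s² + (4/57 − 1)·s + 2/3 = 0
  5/19·s² − (2/3 + 5/19)·s + 2/3 = 0
which factors as (s − 1)·(5/19·s − 2/3) = 0, giving roots s = 1 and s = (2/3)/(5/19) = 38/15. Since 38/15 ≥ 1, the smallest root in [0, 1] is s = 1.)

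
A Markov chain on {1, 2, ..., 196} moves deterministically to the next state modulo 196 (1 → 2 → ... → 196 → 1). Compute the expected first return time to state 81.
E[T_81 | X_0 = 81] = 196

The chain cycles deterministically, so starting at state 81 it returns in exactly 196 steps. Equivalently, the stationary distribution is uniform π_j = 1/196 for every state j, so by Kac's formula E[T_81] = 1/π_81 = 196.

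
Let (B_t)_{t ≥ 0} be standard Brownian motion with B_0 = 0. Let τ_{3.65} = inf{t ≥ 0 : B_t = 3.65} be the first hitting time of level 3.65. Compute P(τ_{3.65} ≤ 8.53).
P(τ_{3.65} ≤ 8.53) = 2(1 − Φ(3.65/√8.53)) = 2(1 − Φ(1.2497)) ≈ 0.2114

By the reflection principle for standard BM, P(τ_b ≤ t) = 2 · P(B_t ≥ b). Since B_t ~ N(0, t), P(B_t ≥ 3.65) = 1 − Φ(3.65/√t) = 1 − Φ(3.65/√8.53) = 1 − Φ(1.2497) ≈ 0.10570. Doubling: P(τ_{3.65} ≤ 8.53) ≈ 2 · 0.10570 = 0.21140 ≈ 0.2114.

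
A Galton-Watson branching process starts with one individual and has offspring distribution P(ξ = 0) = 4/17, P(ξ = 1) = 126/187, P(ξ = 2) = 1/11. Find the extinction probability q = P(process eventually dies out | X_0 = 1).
q = 1

Mean offspring μ = 0·4/17 + 1·126/187 + 2·1/11 = 160/187 ≤ 1. For μ ≤ 1 with offspring not concentrated at 1, the Galton-Watson process goes extinct almost surely, so q = 1.
(Algebraic check: The pgf is f(s) = 4/17 + 126/187·s + 1/11·s². The extinction probability q is the smallest fixed point of f in [0, 1]. Setting s = f(s):
  1/11·s² + (126/187 − 1)·s + 4/17 = 0
  1/11·s² − (4/17 + 1/11)·s + 4/17 = 0
which factors as (s − 1)·(1/11·s − 4/17) = 0, giving roots s = 1 and s = (4/17)/(1/11) = 44/17. Since 44/17 ≥ 1, the smallest root in [0, 1] is s = 1.)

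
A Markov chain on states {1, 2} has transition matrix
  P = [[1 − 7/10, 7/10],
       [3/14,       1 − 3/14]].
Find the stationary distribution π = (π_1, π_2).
π_1 = 15/64, π_2 = 49/64

Solve πP = π with π_1 + π_2 = 1. From πP = π: π_1 · (1 − 7/10) + π_2 · 3/14 = π_1 ⇒ π_2 · 3/14 = π_1 · 7/10 ⇒ π_2/π_1 = (7/10)/(3/14) = 49/15. Together with π_1 + π_2 = 1:
  π_1 = (3/14)/(7/10 + 3/14) = (3/14)/(32/35) = 15/64,
  π_2 = (7/10)/(7/10 + 3/14) = (7/10)/(32/35) = 49/64.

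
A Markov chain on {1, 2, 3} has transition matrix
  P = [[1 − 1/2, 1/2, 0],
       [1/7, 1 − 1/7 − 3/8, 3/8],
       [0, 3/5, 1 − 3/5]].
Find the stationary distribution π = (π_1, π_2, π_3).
π = (16/107, 56/107, 35/107)

This is a birth-death chain on three states, which satisfies detailed balance: π_1 · P_{12} = π_2 · P_{21} and π_2 · P_{23} = π_3 · P_{32}.
From π_1 · 1/2 = π_2 · 1/7: π_2/π_1 = (1/2)/(1/7) = 7/2.
From π_2 · 3/8 = π_3 · 3/5: π_3/π_2 = (3/8)/(3/5) = 5/8.
Take π_1 proportional to 1; then unnormalized π = (1, 7/2, 35/16). Normalize by dividing by the sum 107/16:
  π = (16/107, 56/107, 35/107).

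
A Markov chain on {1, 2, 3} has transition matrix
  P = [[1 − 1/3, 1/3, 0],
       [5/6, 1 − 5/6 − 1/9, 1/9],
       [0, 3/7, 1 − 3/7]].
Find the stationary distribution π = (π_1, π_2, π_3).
π = (135/203, 54/203, 2/29)

This is a birth-death chain on three states, which satisfies detailed balance: π_1 · P_{12} = π_2 · P_{21} and π_2 · P_{23} = π_3 · P_{32}.
From π_1 · 1/3 = π_2 · 5/6: π_2/π_1 = (1/3)/(5/6) = 2/5.
From π_2 · 1/9 = π_3 · 3/7: π_3/π_2 = (1/9)/(3/7) = 7/27.
Take π_1 proportional to 1; then unnormalized π = (1, 2/5, 14/135). Normalize by dividing by the sum 203/135:
  π = (135/203, 54/203, 2/29).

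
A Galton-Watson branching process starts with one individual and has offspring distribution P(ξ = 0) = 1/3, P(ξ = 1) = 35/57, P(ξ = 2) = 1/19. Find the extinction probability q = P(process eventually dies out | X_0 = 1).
q = 1

Mean offspring μ = 0·1/3 + 1·35/57 + 2·1/19 = 41/57 ≤ 1. For μ ≤ 1 with offspring not concentrated at 1, the Galton-Watson process goes extinct almost surely, so q = 1.
(Algebraic check: The pgf is f(s) = 1/3 + 35/57·s + 1/19·s². The extinction probability q is the smallest fixed point of f in [0, 1]. Setting s = f(s):
  1/19·s² + (35/57 − 1)·s + 1/3 = 0
  1/19·s² − (1/3 + 1/19)·s + 1/3 = 0
which factors as (s − 1)·(1/19·s − 1/3) = 0, giving roots s = 1 and s = (1/3)/(1/19) = 19/3. Since 19/3 ≥ 1, the smallest root in [0, 1] is s = 1.)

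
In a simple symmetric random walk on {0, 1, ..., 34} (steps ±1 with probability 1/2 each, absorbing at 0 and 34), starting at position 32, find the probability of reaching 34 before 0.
P(hit 34 before 0) = 32/34 = 16/17

Let u_k = P(hit 34 before 0 | start at k). Then u_0 = 0, u_34 = 1, and u_k = u_{k-1}/2 + u_{k+1}/2 for 1 ≤ k ≤ 33. This harmonic recurrence is solved by u_k = k/34, giving u_32 = 32/34 = 16/17.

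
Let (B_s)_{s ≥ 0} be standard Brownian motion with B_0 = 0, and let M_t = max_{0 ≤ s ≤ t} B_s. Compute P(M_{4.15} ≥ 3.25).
P(M_{4.15} ≥ 3.25) = 2·P(B_{4.15} ≥ 3.25) = 2(1 − Φ(3.25/√4.15)) ≈ 0.1106

By the reflection principle for Brownian motion, P(M_t ≥ a) = 2 · P(B_t ≥ a) for a ≥ 0. Since B_t ~ N(0, t), P(B_t ≥ 3.25) = 1 − Φ(3.25/√t) = 1 − Φ(3.25/√4.15) = 1 − Φ(1.5954). So
  P(M_{4.15} ≥ 3.25) = 2(1 − Φ(1.5954)) ≈ 0.1106.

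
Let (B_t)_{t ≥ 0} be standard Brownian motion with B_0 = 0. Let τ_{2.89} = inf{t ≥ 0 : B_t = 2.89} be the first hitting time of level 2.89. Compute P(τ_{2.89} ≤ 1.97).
P(τ_{2.89} ≤ 1.97) = 2(1 − Φ(2.89/√1.97)) = 2(1 − Φ(2.0590)) ≈ 0.0395

By the reflection principle for standard BM, P(τ_b ≤ t) = 2 · P(B_t ≥ b). Since B_t ~ N(0, t), P(B_t ≥ 2.89) = 1 − Φ(2.89/√t) = 1 − Φ(2.89/√1.97) = 1 − Φ(2.0590) ≈ 0.01975. Doubling: P(τ_{2.89} ≤ 1.97) ≈ 2 · 0.01975 = 0.03950 ≈ 0.0395.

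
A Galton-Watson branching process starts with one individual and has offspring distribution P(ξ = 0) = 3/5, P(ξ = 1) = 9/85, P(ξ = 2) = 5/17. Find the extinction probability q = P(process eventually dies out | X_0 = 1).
q = 1

Mean offspring μ = 0·3/5 + 1·9/85 + 2·5/17 = 59/85 ≤ 1. For μ ≤ 1 with offspring not concentrated at 1, the Galton-Watson process goes extinct almost surely, so q = 1.
(Algebraic check: The pgf is f(s) = 3/5 + 9/85·s + 5/17·s². The extinction probability q is the smallest fixed point of f in [0, 1]. Setting s = f(s):
  5/17·s² + (9/85 − 1)·s + 3/5 = 0
  5/17·s² − (3/5 + 5/17)·s + 3/5 = 0
which factors as (s − 1)·(5/17·s − 3/5) = 0, giving roots s = 1 and s = (3/5)/(5/17) = 51/25. Since 51/25 ≥ 1, the smallest root in [0, 1] is s = 1.)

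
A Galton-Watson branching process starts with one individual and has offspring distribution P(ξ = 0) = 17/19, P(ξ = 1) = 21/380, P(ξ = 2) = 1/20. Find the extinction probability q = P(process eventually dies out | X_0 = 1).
q = 1

Mean offspring μ = 0·17/19 + 1·21/380 + 2·1/20 = 59/380 ≤ 1. For μ ≤ 1 with offspring not concentrated at 1, the Galton-Watson process goes extinct almost surely, so q = 1.
(Algebraic check: The pgf is f(s) = 17/19 + 21/380·s + 1/20·s². The extinction probability q is the smallest fixed point of f in [0, 1]. Setting s = f(s):
  1/20·s² + (21/380 − 1)·s + 17/19 = 0
  1/20·s² − (17/19 + 1/20)·s + 17/19 = 0
which factors as (s − 1)·(1/20·s − 17/19) = 0, giving roots s = 1 and s = (17/19)/(1/20) = 340/19. Since 340/19 ≥ 1, the smallest root in [0, 1] is s = 1.)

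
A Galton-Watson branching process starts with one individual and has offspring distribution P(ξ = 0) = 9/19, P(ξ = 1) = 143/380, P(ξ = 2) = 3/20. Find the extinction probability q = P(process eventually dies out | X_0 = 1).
q = 1

Mean offspring μ = 0·9/19 + 1·143/380 + 2·3/20 = 257/380 ≤ 1. For μ ≤ 1 with offspring not concentrated at 1, the Galton-Watson process goes extinct almost surely, so q = 1.
(Algebraic check: The pgf is f(s) = 9/19 + 143/380·s + 3/20·s². The extinction probability q is the smallest fixed point of f in [0, 1]. Setting s = f(s):
  3/20·s² + (143/380 − 1)·s + 9/19 = 0
  3/20·s² − (9/19 + 3/20)·s + 9/19 = 0
which factors as (s − 1)·(3/20·s − 9/19) = 0, giving roots s = 1 and s = (9/19)/(3/20) = 60/19. Since 60/19 ≥ 1, the smallest root in [0, 1] is s = 1.)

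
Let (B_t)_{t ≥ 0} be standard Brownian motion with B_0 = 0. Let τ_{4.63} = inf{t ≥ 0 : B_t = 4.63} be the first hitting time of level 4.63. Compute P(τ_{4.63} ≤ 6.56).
P(τ_{4.63} ≤ 6.56) = 2(1 − Φ(4.63/√6.56)) = 2(1 − Φ(1.8077)) ≈ 0.0707

By the reflection principle for standard BM, P(τ_b ≤ t) = 2 · P(B_t ≥ b). Since B_t ~ N(0, t), P(B_t ≥ 4.63) = 1 − Φ(4.63/√t) = 1 − Φ(4.63/√6.56) = 1 − Φ(1.8077) ≈ 0.03533. Doubling: P(τ_{4.63} ≤ 6.56) ≈ 2 · 0.03533 = 0.07066 ≈ 0.0707.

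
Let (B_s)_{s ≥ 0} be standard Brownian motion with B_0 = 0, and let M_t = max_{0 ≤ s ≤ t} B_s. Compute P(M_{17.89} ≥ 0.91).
P(M_{17.89} ≥ 0.91) = 2·P(B_{17.89} ≥ 0.91) = 2(1 − Φ(0.91/√17.89)) ≈ 0.8297

By the reflection principle for Brownian motion, P(M_t ≥ a) = 2 · P(B_t ≥ a) for a ≥ 0. Since B_t ~ N(0, t), P(B_t ≥ 0.91) = 1 − Φ(0.91/√t) = 1 − Φ(0.91/√17.89) = 1 − Φ(0.2151). So
  P(M_{17.89} ≥ 0.91) = 2(1 − Φ(0.2151)) ≈ 0.8297.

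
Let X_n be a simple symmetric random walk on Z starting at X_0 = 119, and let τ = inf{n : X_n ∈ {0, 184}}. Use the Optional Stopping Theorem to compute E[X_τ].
E[X_τ] = 119

X_n is a martingale and τ is a bounded-mean stopping time (indeed τ is finite a.s. with bounded expectation since the walk is in a bounded region). By the OST, E[X_τ] = E[X_0] = 119. Equivalently: E[X_τ] = 184 · P(hit 184 first) + 0 · P(hit 0 first) = 184 · (119/184) = 119.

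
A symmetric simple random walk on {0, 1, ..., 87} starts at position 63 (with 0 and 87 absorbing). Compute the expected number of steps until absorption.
E[τ | X_0 = 63] = 1512

Let v_k = E[τ | X_0 = k]. Boundary: v_0 = v_87 = 0. Recurrence: v_k = 1 + (v_{k-1} + v_{k+1})/2 for 1 ≤ k ≤ 86. The particular solution to v_k − (v_{k-1} + v_{k+1})/2 = 1 is v_k = −k^2. Adding homogeneous solution A + B k and matching boundaries gives v_k = k (87 − k). Substituting k = 63: v_63 = 63 · 24 = 1512.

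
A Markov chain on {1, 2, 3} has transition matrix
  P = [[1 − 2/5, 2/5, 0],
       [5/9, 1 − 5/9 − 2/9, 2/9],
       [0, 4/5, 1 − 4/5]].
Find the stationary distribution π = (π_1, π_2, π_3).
π = (25/48, 3/8, 5/48)

This is a birth-death chain on three states, which satisfies detailed balance: π_1 · P_{12} = π_2 · P_{21} and π_2 · P_{23} = π_3 · P_{32}.
From π_1 · 2/5 = π_2 · 5/9: π_2/π_1 = (2/5)/(5/9) = 18/25.
From π_2 · 2/9 = π_3 · 4/5: π_3/π_2 = (2/9)/(4/5) = 5/18.
Take π_1 proportional to 1; then unnormalized π = (1, 18/25, 1/5). Normalize by dividing by the sum 48/25:
  π = (25/48, 3/8, 5/48).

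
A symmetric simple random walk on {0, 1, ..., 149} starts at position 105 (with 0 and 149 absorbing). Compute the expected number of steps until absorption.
E[τ | X_0 = 105] = 4620

Let v_k = E[τ | X_0 = k]. Boundary: v_0 = v_149 = 0. Recurrence: v_k = 1 + (v_{k-1} + v_{k+1})/2 for 1 ≤ k ≤ 148. The particular solution to v_k − (v_{k-1} + v_{k+1})/2 = 1 is v_k = −k^2. Adding homogeneous solution A + B k and matching boundaries gives v_k = k (149 − k). Substituting k = 105: v_105 = 105 · 44 = 4620.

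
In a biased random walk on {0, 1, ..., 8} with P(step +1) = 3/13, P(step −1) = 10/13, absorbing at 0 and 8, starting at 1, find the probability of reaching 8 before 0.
P(hit 8 before 0) = (1 − (10/3)^1) / (1 − (10/3)^8) = 2187/14284777

Let u_k denote P(reach 8 before 0 | start at k). Boundary: u_0 = 0, u_8 = 1. Recurrence: u_k = 3/13·u_{k+1} + 10/13·u_{k-1} for 1 ≤ k ≤ 7. Try u_k = A + B·r^k with r = q/p = (10/13)/(3/13) = 10/3. Substitution satisfies the recurrence; boundary conditions give:
  u_k = (1 − r^k) / (1 − r^N) = (1 − (10/3)^1) / (1 − (10/3)^8) = 2187/14284777.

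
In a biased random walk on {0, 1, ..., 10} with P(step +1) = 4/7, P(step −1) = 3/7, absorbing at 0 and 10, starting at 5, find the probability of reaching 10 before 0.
P(hit 10 before 0) = (1 − (3/4)^5) / (1 − (3/4)^10) = 1024/1267

Let u_k denote P(reach 10 before 0 | start at k). Boundary: u_0 = 0, u_10 = 1. Recurrence: u_k = 4/7·u_{k+1} + 3/7·u_{k-1} for 1 ≤ k ≤ 9. Try u_k = A + B·r^k with r = q/p = (3/7)/(4/7) = 3/4. Substitution satisfies the recurrence; boundary conditions give:
  u_k = (1 − r^k) / (1 − r^N) = (1 − (3/4)^5) / (1 − (3/4)^10) = 1024/1267.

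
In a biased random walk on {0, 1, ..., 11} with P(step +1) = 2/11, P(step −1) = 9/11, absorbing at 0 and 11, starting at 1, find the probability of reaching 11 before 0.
P(hit 11 before 0) = (1 − (9/2)^1) / (1 − (9/2)^11) = 1024/4483008223

Let u_k denote P(reach 11 before 0 | start at k). Boundary: u_0 = 0, u_11 = 1. Recurrence: u_k = 2/11·u_{k+1} + 9/11·u_{k-1} for 1 ≤ k ≤ 10. Try u_k = A + B·r^k with r = q/p = (9/11)/(2/11) = 9/2. Substitution satisfies the recurrence; boundary conditions give:
  u_k = (1 − r^k) / (1 − r^N) = (1 − (9/2)^1) / (1 − (9/2)^11) = 1024/4483008223.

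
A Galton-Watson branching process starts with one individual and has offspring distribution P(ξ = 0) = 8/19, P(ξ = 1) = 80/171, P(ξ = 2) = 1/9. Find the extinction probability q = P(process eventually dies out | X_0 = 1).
q = 1

Mean offspring μ = 0·8/19 + 1·80/171 + 2·1/9 = 118/171 ≤ 1. For μ ≤ 1 with offspring not concentrated at 1, the Galton-Watson process goes extinct almost surely, so q = 1.
(Algebraic check: The pgf is f(s) = 8/19 + 80/171·s + 1/9·s². The extinction probability q is the smallest fixed point of f in [0, 1]. Setting s = f(s):
  1/9·s² + (80/171 − 1)·s + 8/19 = 0
  1/9·s² − (8/19 + 1/9)·s + 8/19 = 0
which factors as (s − 1)·(1/9·s − 8/19) = 0, giving roots s = 1 and s = (8/19)/(1/9) = 72/19. Since 72/19 ≥ 1, the smallest root in [0, 1] is s = 1.)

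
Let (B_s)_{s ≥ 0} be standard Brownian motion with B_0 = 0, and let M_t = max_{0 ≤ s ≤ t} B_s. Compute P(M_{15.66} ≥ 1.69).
P(M_{15.66} ≥ 1.69) = 2·P(B_{15.66} ≥ 1.69) = 2(1 − Φ(1.69/√15.66)) ≈ 0.6693

By the reflection principle for Brownian motion, P(M_t ≥ a) = 2 · P(B_t ≥ a) for a ≥ 0. Since B_t ~ N(0, t), P(B_t ≥ 1.69) = 1 − Φ(1.69/√t) = 1 − Φ(1.69/√15.66) = 1 − Φ(0.4271). So
  P(M_{15.66} ≥ 1.69) = 2(1 − Φ(0.4271)) ≈ 0.6693.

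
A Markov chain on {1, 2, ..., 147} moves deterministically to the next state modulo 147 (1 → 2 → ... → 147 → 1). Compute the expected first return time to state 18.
E[T_18 | X_0 = 18] = 147

The chain cycles deterministically, so starting at state 18 it returns in exactly 147 steps. Equivalently, the stationary distribution is uniform π_j = 1/147 for every state j, so by Kac's formula E[T_18] = 1/π_18 = 147.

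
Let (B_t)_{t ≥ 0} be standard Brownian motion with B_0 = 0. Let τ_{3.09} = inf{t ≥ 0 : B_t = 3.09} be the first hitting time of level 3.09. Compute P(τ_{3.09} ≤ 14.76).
P(τ_{3.09} ≤ 14.76) = 2(1 − Φ(3.09/√14.76)) = 2(1 − Φ(0.8043)) ≈ 0.4212

By the reflection principle for standard BM, P(τ_b ≤ t) = 2 · P(B_t ≥ b). Since B_t ~ N(0, t), P(B_t ≥ 3.09) = 1 − Φ(3.09/√t) = 1 − Φ(3.09/√14.76) = 1 − Φ(0.8043) ≈ 0.21061. Doubling: P(τ_{3.09} ≤ 14.76) ≈ 2 · 0.21061 = 0.42122 ≈ 0.4212.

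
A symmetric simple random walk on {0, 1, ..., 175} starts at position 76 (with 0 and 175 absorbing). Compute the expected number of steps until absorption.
E[τ | X_0 = 76] = 7524

Let v_k = E[τ | X_0 = k]. Boundary: v_0 = v_175 = 0. Recurrence: v_k = 1 + (v_{k-1} + v_{k+1})/2 for 1 ≤ k ≤ 174. The particular solution to v_k − (v_{k-1} + v_{k+1})/2 = 1 is v_k = −k^2. Adding homogeneous solution A + B k and matching boundaries gives v_k = k (175 − k). Substituting k = 76: v_76 = 76 · 99 = 7524.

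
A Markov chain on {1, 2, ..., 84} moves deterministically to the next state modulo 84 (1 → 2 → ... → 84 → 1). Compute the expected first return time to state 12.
E[T_12 | X_0 = 12] = 84

The chain cycles deterministically, so starting at state 12 it returns in exactly 84 steps. Equivalently, the stationary distribution is uniform π_j = 1/84 for every state j, so by Kac's formula E[T_12] = 1/π_12 = 84.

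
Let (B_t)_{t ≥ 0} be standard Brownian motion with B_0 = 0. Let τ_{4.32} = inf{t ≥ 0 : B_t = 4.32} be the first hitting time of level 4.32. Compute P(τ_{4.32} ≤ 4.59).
P(τ_{4.32} ≤ 4.59) = 2(1 − Φ(4.32/√4.59)) = 2(1 − Φ(2.0164)) ≈ 0.0438

By the reflection principle for standard BM, P(τ_b ≤ t) = 2 · P(B_t ≥ b). Since B_t ~ N(0, t), P(B_t ≥ 4.32) = 1 − Φ(4.32/√t) = 1 − Φ(4.32/√4.59) = 1 − Φ(2.0164) ≈ 0.02188. Doubling: P(τ_{4.32} ≤ 4.59) ≈ 2 · 0.02188 = 0.04376 ≈ 0.0438.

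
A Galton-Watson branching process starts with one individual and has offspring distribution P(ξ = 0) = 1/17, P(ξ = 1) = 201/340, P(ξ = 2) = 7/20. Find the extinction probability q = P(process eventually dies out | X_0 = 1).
q = 20/119

The pgf is f(s) = 1/17 + 201/340·s + 7/20·s². The extinction probability q is the smallest fixed point of f in [0, 1]. Setting s = f(s):
  7/20·s² + (201/340 − 1)·s + 1/17 = 0
  7/20·s² − (1/17 + 7/20)·s + 1/17 = 0
which factors as (s − 1)·(7/20·s − 1/17) = 0, giving roots s = 1 and s = (1/17)/(7/20) = 20/119.
Mean offspring μ = 201/340 + 2·7/20 = 439/340 > 1 (supercritical), so q < 1. The extinction probability is the smaller root: q = (1/17)/(7/20) = 20/119.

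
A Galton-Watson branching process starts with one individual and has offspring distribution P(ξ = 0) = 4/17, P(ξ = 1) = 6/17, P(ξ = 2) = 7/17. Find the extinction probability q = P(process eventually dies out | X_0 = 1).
q = 4/7

The pgf is f(s) = 4/17 + 6/17·s + 7/17·s². The extinction probability q is the smallest fixed point of f in [0, 1]. Setting s = f(s):
  7/17·s² + (6/17 − 1)·s + 4/17 = 0
  7/17·s² − (4/17 + 7/17)·s + 4/17 = 0
which factors as (s − 1)·(7/17·s − 4/17) = 0, giving roots s = 1 and s = (4/17)/(7/17) = 4/7.
Mean offspring μ = 6/17 + 2·7/17 = 20/17 > 1 (supercritical), so q < 1. The extinction probability is the smaller root: q = (4/17)/(7/17) = 4/7.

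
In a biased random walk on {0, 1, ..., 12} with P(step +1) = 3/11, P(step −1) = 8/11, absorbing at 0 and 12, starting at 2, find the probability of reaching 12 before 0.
P(hit 12 before 0) = (1 − (8/3)^2) / (1 − (8/3)^12) = 59049/1249435369

Let u_k denote P(reach 12 before 0 | start at k). Boundary: u_0 = 0, u_12 = 1. Recurrence: u_k = 3/11·u_{k+1} + 8/11·u_{k-1} for 1 ≤ k ≤ 11. Try u_k = A + B·r^k with r = q/p = (8/11)/(3/11) = 8/3. Substitution satisfies the recurrence; boundary conditions give:
  u_k = (1 − r^k) / (1 − r^N) = (1 − (8/3)^2) / (1 − (8/3)^12) = 59049/1249435369.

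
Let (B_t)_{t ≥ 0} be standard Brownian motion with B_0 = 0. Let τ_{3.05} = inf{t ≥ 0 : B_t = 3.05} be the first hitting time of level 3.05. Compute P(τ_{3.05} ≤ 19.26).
P(τ_{3.05} ≤ 19.26) = 2(1 − Φ(3.05/√19.26)) = 2(1 − Φ(0.6950)) ≈ 0.4871

By the reflection principle for standard BM, P(τ_b ≤ t) = 2 · P(B_t ≥ b). Since B_t ~ N(0, t), P(B_t ≥ 3.05) = 1 − Φ(3.05/√t) = 1 − Φ(3.05/√19.26) = 1 − Φ(0.6950) ≈ 0.24353. Doubling: P(τ_{3.05} ≤ 19.26) ≈ 2 · 0.24353 = 0.48706 ≈ 0.4871.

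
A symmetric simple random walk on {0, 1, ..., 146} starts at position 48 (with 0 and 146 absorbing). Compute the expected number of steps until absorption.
E[τ | X_0 = 48] = 4704

Let v_k = E[τ | X_0 = k]. Boundary: v_0 = v_146 = 0. Recurrence: v_k = 1 + (v_{k-1} + v_{k+1})/2 for 1 ≤ k ≤ 145. The particular solution to v_k − (v_{k-1} + v_{k+1})/2 = 1 is v_k = −k^2. Adding homogeneous solution A + B k and matching boundaries gives v_k = k (146 − k). Substituting k = 48: v_48 = 48 · 98 = 4704.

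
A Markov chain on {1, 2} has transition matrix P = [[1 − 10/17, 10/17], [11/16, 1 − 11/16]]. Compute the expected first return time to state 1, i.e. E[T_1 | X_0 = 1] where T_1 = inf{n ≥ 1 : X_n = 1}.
E[T_1 | X_0 = 1] = 1/π_1 = 347/187

For an irreducible recurrent Markov chain with stationary distribution π, E[T_i | X_0 = i] = 1/π_i (Kac's formula). Here π_1 = (11/16)/(10/17 + 11/16) = (11/16)/(347/272) = 187/347, so E[T_1 | X_0 = 1] = 1/π_1 = (10/17 + 11/16)/(11/16) = (347/272)/(11/16) = 347/187.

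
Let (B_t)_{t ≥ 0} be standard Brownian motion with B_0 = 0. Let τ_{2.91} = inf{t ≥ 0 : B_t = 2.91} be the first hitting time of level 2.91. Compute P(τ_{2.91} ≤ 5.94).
P(τ_{2.91} ≤ 5.94) = 2(1 − Φ(2.91/√5.94)) = 2(1 − Φ(1.1940)) ≈ 0.2325

By the reflection principle for standard BM, P(τ_b ≤ t) = 2 · P(B_t ≥ b). Since B_t ~ N(0, t), P(B_t ≥ 2.91) = 1 − Φ(2.91/√t) = 1 − Φ(2.91/√5.94) = 1 − Φ(1.1940) ≈ 0.11624. Doubling: P(τ_{2.91} ≤ 5.94) ≈ 2 · 0.11624 = 0.23248 ≈ 0.2325.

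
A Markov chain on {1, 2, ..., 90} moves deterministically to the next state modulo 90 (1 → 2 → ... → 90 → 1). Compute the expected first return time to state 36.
E[T_36 | X_0 = 36] = 90

The chain cycles deterministically, so starting at state 36 it returns in exactly 90 steps. Equivalently, the stationary distribution is uniform π_j = 1/90 for every state j, so by Kac's formula E[T_36] = 1/π_36 = 90.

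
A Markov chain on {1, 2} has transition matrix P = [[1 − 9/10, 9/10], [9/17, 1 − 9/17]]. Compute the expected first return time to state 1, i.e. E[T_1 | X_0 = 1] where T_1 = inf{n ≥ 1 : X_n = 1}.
E[T_1 | X_0 = 1] = 1/π_1 = 27/10

For an irreducible recurrent Markov chain with stationary distribution π, E[T_i | X_0 = i] = 1/π_i (Kac's formula). Here π_1 = (9/17)/(9/10 + 9/17) = (9/17)/(243/170) = 10/27, so E[T_1 | X_0 = 1] = 1/π_1 = (9/10 + 9/17)/(9/17) = (243/170)/(9/17) = 27/10.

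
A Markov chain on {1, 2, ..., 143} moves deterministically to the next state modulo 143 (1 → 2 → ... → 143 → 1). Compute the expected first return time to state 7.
E[T_7 | X_0 = 7] = 143

The chain cycles deterministically, so starting at state 7 it returns in exactly 143 steps. Equivalently, the stationary distribution is uniform π_j = 1/143 for every state j, so by Kac's formula E[T_7] = 1/π_7 = 143.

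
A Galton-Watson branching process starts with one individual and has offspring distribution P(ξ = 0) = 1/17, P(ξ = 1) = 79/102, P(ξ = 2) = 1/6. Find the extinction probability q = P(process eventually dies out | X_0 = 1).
q = 6/17

The pgf is f(s) = 1/17 + 79/102·s + 1/6·s². The extinction probability q is the smallest fixed point of f in [0, 1]. Setting s = f(s):
  1/6·s² + (79/102 − 1)·s + 1/17 = 0
  1/6·s² − (1/17 + 1/6)·s + 1/17 = 0
which factors as (s − 1)·(1/6·s − 1/17) = 0, giving roots s = 1 and s = (1/17)/(1/6) = 6/17.
Mean offspring μ = 79/102 + 2·1/6 = 113/102 > 1 (supercritical), so q < 1. The extinction probability is the smaller root: q = (1/17)/(1/6) = 6/17.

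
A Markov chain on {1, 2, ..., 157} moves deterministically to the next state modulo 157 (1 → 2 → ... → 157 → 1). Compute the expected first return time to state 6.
E[T_6 | X_0 = 6] = 157

The chain cycles deterministically, so starting at state 6 it returns in exactly 157 steps. Equivalently, the stationary distribution is uniform π_j = 1/157 for every state j, so by Kac's formula E[T_6] = 1/π_6 = 157.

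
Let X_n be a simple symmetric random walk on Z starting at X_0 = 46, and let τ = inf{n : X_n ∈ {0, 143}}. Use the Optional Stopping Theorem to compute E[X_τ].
E[X_τ] = 46

X_n is a martingale and τ is a bounded-mean stopping time (indeed τ is finite a.s. with bounded expectation since the walk is in a bounded region). By the OST, E[X_τ] = E[X_0] = 46. Equivalently: E[X_τ] = 143 · P(hit 143 first) + 0 · P(hit 0 first) = 143 · (46/143) = 46.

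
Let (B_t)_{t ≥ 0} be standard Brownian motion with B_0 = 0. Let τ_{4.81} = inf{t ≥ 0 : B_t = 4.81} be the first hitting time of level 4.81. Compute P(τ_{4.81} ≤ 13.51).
P(τ_{4.81} ≤ 13.51) = 2(1 − Φ(4.81/√13.51)) = 2(1 − Φ(1.3086)) ≈ 0.1907

By the reflection principle for standard BM, P(τ_b ≤ t) = 2 · P(B_t ≥ b). Since B_t ~ N(0, t), P(B_t ≥ 4.81) = 1 − Φ(4.81/√t) = 1 − Φ(4.81/√13.51) = 1 − Φ(1.3086) ≈ 0.09533. Doubling: P(τ_{4.81} ≤ 13.51) ≈ 2 · 0.09533 = 0.19066 ≈ 0.1907.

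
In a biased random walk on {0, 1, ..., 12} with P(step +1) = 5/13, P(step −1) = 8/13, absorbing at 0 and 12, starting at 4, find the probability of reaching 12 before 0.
P(hit 12 before 0) = (1 − (8/5)^4) / (1 − (8/5)^12) = 390625/19727841

Let u_k denote P(reach 12 before 0 | start at k). Boundary: u_0 = 0, u_12 = 1. Recurrence: u_k = 5/13·u_{k+1} + 8/13·u_{k-1} for 1 ≤ k ≤ 11. Try u_k = A + B·r^k with r = q/p = (8/13)/(5/13) = 8/5. Substitution satisfies the recurrence; boundary conditions give:
  u_k = (1 − r^k) / (1 − r^N) = (1 − (8/5)^4) / (1 − (8/5)^12) = 390625/19727841.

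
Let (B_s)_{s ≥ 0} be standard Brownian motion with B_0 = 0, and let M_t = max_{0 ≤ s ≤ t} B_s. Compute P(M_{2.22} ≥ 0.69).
P(M_{2.22} ≥ 0.69) = 2·P(B_{2.22} ≥ 0.69) = 2(1 − Φ(0.69/√2.22)) ≈ 0.6433

By the reflection principle for Brownian motion, P(M_t ≥ a) = 2 · P(B_t ≥ a) for a ≥ 0. Since B_t ~ N(0, t), P(B_t ≥ 0.69) = 1 − Φ(0.69/√t) = 1 − Φ(0.69/√2.22) = 1 − Φ(0.4631). So
  P(M_{2.22} ≥ 0.69) = 2(1 − Φ(0.4631)) ≈ 0.6433.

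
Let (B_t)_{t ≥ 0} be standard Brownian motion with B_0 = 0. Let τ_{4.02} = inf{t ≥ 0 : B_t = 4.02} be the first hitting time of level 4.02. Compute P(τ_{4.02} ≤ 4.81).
P(τ_{4.02} ≤ 4.81) = 2(1 − Φ(4.02/√4.81)) = 2(1 − Φ(1.8330)) ≈ 0.0668

By the reflection principle for standard BM, P(τ_b ≤ t) = 2 · P(B_t ≥ b). Since B_t ~ N(0, t), P(B_t ≥ 4.02) = 1 − Φ(4.02/√t) = 1 − Φ(4.02/√4.81) = 1 − Φ(1.8330) ≈ 0.03340. Doubling: P(τ_{4.02} ≤ 4.81) ≈ 2 · 0.03340 = 0.06680 ≈ 0.0668.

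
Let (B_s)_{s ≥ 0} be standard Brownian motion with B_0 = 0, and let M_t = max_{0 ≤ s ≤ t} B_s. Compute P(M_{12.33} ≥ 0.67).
P(M_{12.33} ≥ 0.67) = 2·P(B_{12.33} ≥ 0.67) = 2(1 − Φ(0.67/√12.33)) ≈ 0.8487

By the reflection principle for Brownian motion, P(M_t ≥ a) = 2 · P(B_t ≥ a) for a ≥ 0. Since B_t ~ N(0, t), P(B_t ≥ 0.67) = 1 − Φ(0.67/√t) = 1 − Φ(0.67/√12.33) = 1 − Φ(0.1908). So
  P(M_{12.33} ≥ 0.67) = 2(1 − Φ(0.1908)) ≈ 0.8487.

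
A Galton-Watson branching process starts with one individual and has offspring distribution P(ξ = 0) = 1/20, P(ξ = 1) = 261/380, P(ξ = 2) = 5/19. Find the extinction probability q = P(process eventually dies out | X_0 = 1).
q = 19/100

The pgf is f(s) = 1/20 + 261/380·s + 5/19·s². The extinction probability q is the smallest fixed point of f in [0, 1]. Setting s = f(s):
  5/19·s² + (261/380 − 1)·s + 1/20 = 0
  5/19·s² − (1/20 + 5/19)·s + 1/20 = 0
which factors as (s − 1)·(5/19·s − 1/20) = 0, giving roots s = 1 and s = (1/20)/(5/19) = 19/100.
Mean offspring μ = 261/380 + 2·5/19 = 461/380 > 1 (supercritical), so q < 1. The extinction probability is the smaller root: q = (1/20)/(5/19) = 19/100.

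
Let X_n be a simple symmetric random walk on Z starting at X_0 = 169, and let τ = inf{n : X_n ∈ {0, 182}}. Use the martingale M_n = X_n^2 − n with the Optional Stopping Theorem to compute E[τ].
E[τ] = 2197

M_n = X_n^2 − n is a martingale (since E[X_{n+1}^2 | F_n] = X_n^2 + 1). By OST (τ has finite mean in a bounded region), E[M_τ] = E[M_0] = X_0^2 − 0 = 169^2 = 28561. Also E[M_τ] = E[X_τ^2] − E[τ]. The walk exits at 0 or 182, with P(hit 182 first) = 169/182, so E[X_τ^2] = 182^2 · 169/182 + 0 = 30758. Thus E[τ] = E[X_τ^2] − E[M_τ] = 30758 − 28561 = 2197 = 169(182 − 169) = 2197.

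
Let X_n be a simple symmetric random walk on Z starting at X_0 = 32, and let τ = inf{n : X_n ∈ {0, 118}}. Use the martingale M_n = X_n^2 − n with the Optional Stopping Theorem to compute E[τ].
E[τ] = 2752

M_n = X_n^2 − n is a martingale (since E[X_{n+1}^2 | F_n] = X_n^2 + 1). By OST (τ has finite mean in a bounded region), E[M_τ] = E[M_0] = X_0^2 − 0 = 32^2 = 1024. Also E[M_τ] = E[X_τ^2] − E[τ]. The walk exits at 0 or 118, with P(hit 118 first) = 32/118, so E[X_τ^2] = 118^2 · 32/118 + 0 = 3776. Thus E[τ] = E[X_τ^2] − E[M_τ] = 3776 − 1024 = 2752 = 32(118 − 32) = 2752.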